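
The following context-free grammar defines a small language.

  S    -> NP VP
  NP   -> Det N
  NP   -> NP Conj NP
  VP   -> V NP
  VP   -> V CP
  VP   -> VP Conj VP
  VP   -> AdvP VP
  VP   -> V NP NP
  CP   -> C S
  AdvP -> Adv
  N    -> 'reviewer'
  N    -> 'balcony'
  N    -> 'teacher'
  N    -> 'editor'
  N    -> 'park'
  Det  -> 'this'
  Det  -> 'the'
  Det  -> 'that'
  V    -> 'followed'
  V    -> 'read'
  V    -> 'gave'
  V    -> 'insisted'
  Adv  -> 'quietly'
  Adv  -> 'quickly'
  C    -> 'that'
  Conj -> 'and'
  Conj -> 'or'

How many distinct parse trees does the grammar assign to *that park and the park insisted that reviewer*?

[S [NP [NP [Det that] [N park]] [Conj and] [NP [Det the] [N park]]] [VP [V insisted] [NP [Det that] [N reviewer]]]]
No rule offers an alternative attachment or grouping for any span, so this is the only derivation.

1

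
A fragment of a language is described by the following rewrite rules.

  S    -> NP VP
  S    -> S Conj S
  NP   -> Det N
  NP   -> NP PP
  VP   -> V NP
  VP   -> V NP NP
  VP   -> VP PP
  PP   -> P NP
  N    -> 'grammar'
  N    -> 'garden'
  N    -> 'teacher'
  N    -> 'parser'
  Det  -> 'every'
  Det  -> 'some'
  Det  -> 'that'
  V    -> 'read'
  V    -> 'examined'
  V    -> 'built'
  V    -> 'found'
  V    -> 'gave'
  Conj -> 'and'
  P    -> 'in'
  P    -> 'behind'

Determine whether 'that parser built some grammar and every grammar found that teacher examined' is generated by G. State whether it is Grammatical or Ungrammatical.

Ungrammatical

For S → NP VP, the only prefix that parses as NP is 'that parser', but the remainder 'built some grammar and every grammar found that teacher examined' is not a VP under these rules. The alternative S rule S → S Conj S likewise has no satisfying split.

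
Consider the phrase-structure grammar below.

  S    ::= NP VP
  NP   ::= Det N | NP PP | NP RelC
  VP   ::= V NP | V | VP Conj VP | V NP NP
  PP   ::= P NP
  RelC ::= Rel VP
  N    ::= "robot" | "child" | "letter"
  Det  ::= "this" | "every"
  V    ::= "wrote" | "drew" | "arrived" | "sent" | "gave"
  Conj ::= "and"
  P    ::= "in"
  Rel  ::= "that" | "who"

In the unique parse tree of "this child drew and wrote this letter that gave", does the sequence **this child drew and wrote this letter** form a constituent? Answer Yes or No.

No

[S [NP [Det this] [N child]] [VP [VP [V drew]] [Conj and] [VP [V wrote] [NP [NP [Det this] [N letter]] [RelC [Rel that] [VP [V gave]]]]]]]
The smallest constituent containing 'this child drew and wrote this letter' is the S spanning 'this child drew and wrote this letter that gave'; no single node in the tree dominates exactly the given words.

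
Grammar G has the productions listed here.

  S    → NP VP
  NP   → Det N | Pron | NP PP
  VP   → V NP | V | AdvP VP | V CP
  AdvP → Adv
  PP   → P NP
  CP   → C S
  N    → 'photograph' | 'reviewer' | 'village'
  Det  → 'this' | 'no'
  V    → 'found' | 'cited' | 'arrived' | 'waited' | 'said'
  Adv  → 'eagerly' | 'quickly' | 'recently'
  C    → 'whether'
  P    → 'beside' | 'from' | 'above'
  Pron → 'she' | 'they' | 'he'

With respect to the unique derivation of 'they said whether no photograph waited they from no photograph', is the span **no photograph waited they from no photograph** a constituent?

Yes

[S [NP [Pron they]] [VP [V said] [CP [C whether] [S [NP [Det no] [N photograph]] [VP [V waited] [NP [NP [Pron they]] [PP [P from] [NP [Det no] [N photograph]]]]]]]]]
The words 'no photograph waited they from no photograph' are exhaustively dominated by a single S node (built by S → NP VP), so they form a constituent.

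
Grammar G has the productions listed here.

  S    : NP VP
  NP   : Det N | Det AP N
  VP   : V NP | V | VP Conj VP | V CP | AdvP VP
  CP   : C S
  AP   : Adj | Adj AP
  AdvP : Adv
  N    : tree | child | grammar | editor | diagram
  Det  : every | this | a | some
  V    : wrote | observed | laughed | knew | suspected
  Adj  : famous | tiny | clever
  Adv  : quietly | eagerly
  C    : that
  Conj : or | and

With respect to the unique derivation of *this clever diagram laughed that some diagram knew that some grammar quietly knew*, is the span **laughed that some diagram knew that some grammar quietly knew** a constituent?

Yes

[S [NP [Det this] [AP [Adj clever]] [N diagram]] [VP [V laughed] [CP [C that] [S [NP [Det some] [N diagram]] [VP [V knew] [CP [C that] [S [NP [Det some] [N grammar]] [VP [AdvP [Adv quietly]] [VP [V knew]]]]]]]]]]
The words 'laughed that some diagram knew that some grammar quietly knew' are exhaustively dominated by a single VP node (built by VP → V CP), so they form a constituent.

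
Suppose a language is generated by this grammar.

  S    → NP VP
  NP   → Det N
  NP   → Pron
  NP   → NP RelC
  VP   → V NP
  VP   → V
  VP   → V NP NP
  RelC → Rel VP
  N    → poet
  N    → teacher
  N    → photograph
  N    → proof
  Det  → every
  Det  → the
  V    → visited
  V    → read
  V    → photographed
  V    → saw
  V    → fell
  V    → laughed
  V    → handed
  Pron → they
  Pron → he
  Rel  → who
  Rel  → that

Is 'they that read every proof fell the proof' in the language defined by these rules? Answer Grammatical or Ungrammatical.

S
  NP
    NP
      Pron: they
    RelC
      Rel: that
      VP
        V: read
        NP
          Det: every
          N: proof
  VP
    V: fell
    NP
      Det: the
      N: proof
Every word is introduced by a lexical rule and the phrasal rules combine the resulting categories into a single S.

Grammatical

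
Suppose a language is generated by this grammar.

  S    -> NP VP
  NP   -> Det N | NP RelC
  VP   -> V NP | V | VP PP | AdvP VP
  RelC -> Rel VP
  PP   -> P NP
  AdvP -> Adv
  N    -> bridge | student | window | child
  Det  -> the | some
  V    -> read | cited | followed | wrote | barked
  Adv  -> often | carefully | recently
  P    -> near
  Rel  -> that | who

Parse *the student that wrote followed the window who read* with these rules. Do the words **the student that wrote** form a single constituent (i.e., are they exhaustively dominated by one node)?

Yes

[S [NP [NP [Det the] [N student]] [RelC [Rel that] [VP [V wrote]]]] [VP [V followed] [NP [NP [Det the] [N window]] [RelC [Rel who] [VP [V read]]]]]]
The words 'the student that wrote' are exhaustively dominated by a single NP node (built by NP → NP RelC), so they form a constituent.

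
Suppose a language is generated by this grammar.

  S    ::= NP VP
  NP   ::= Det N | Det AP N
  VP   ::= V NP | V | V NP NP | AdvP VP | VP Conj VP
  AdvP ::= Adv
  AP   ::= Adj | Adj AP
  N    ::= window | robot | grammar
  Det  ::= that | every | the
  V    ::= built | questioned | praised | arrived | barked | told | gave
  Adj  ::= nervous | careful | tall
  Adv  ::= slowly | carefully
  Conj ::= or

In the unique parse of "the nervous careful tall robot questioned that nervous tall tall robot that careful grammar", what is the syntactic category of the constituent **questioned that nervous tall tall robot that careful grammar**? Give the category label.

[S [NP [Det the] [AP [Adj nervous] [AP [Adj careful] [AP [Adj tall]]]] [N robot]] [VP [V questioned] [NP [Det that] [AP [Adj nervous] [AP [Adj tall] [AP [Adj tall]]]] [N robot]] [NP [Det that] [AP [Adj careful]] [N grammar]]]]
The span 'questioned that nervous tall tall robot that careful grammar' is the VP node built by VP → V NP NP.

VP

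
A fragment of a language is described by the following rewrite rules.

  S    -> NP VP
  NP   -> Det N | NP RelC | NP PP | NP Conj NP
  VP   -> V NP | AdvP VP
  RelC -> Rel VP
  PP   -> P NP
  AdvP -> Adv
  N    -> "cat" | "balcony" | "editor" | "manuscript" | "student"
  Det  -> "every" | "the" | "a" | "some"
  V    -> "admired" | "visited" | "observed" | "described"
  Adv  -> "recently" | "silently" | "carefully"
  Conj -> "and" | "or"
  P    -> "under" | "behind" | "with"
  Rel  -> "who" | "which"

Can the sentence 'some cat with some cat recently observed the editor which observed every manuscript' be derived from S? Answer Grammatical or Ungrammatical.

Grammatical

[S [NP [NP [Det some] [N cat]] [PP [P with] [NP [Det some] [N cat]]]] [VP [AdvP [Adv recently]] [VP [V observed] [NP [NP [Det the] [N editor]] [RelC [Rel which] [VP [V observed] [NP [Det every] [N manuscript]]]]]]]]
Each bracket corresponds to one application of a listed rule, so the string is derivable from S.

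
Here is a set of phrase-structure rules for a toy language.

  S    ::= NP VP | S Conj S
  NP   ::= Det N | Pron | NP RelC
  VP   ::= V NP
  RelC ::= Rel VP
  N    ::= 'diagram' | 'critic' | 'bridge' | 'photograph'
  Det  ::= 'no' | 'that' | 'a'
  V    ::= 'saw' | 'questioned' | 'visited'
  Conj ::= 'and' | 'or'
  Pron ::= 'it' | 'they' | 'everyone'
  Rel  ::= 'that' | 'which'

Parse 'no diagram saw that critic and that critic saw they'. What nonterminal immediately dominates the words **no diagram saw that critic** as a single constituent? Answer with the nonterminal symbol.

S
  S
    NP
      Det: no
      N: diagram
    VP
      V: saw
      NP
        Det: that
        N: critic
  Conj: and
  S
    NP
      Det: that
      N: critic
    VP
      V: saw
      NP
        Pron: they
The span 'no diagram saw that critic' is the S node built by S → NP VP.

S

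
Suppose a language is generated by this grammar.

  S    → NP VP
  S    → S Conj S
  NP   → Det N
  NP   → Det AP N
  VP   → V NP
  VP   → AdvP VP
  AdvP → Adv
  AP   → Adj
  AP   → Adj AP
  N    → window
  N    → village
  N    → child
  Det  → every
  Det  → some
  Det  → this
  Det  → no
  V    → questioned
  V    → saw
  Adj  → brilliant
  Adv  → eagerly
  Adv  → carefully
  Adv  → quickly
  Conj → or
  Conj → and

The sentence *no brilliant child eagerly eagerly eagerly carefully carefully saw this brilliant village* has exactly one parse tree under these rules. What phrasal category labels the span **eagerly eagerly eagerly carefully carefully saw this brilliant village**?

[S [NP [Det no] [AP [Adj brilliant]] [N child]] [VP [AdvP [Adv eagerly]] [VP [AdvP [Adv eagerly]] [VP [AdvP [Adv eagerly]] [VP [AdvP [Adv carefully]] [VP [AdvP [Adv carefully]] [VP [V saw] [NP [Det this] [AP [Adj brilliant]] [N village]]]]]]]]]
The span 'eagerly eagerly eagerly carefully carefully saw this brilliant village' is the VP node built by VP → AdvP VP.

VP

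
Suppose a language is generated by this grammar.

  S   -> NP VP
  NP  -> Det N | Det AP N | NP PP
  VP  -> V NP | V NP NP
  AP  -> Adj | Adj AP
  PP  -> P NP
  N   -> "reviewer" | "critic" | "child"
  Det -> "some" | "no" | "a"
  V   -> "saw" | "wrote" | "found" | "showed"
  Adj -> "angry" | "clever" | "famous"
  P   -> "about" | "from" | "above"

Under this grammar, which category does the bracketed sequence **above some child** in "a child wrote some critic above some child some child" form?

S
  NP
    Det: a
    N: child
  VP
    V: wrote
    NP
      NP
        Det: some
        N: critic
      PP
        P: above
        NP
          Det: some
          N: child
    NP
      Det: some
      N: child
The span 'above some child' is the PP node built by PP → P NP.

PP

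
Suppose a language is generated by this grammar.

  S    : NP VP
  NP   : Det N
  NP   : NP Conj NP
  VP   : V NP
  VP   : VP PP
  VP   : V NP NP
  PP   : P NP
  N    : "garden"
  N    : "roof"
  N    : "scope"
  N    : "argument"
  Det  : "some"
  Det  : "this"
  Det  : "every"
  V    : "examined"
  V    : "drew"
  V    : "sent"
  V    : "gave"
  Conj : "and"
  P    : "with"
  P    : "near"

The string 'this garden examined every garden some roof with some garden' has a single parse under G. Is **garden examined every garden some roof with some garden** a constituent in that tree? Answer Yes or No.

[S [NP [Det this] [N garden]] [VP [VP [V examined] [NP [Det every] [N garden]] [NP [Det some] [N roof]]] [PP [P with] [NP [Det some] [N garden]]]]]
The smallest constituent containing 'garden examined every garden some roof with some garden' is the S spanning 'this garden examined every garden some roof with some garden'; no single node in the tree dominates exactly the given words.

No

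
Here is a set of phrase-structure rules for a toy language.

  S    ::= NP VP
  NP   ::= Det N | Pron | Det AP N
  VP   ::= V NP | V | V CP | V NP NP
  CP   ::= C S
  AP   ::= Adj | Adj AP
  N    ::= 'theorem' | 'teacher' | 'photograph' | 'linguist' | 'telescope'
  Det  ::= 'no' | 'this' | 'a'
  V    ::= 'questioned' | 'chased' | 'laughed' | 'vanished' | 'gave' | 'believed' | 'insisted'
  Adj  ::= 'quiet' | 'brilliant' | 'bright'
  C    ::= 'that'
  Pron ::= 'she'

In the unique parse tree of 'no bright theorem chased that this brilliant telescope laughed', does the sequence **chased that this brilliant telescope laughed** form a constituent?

[S [NP [Det no] [AP [Adj bright]] [N theorem]] [VP [V chased] [CP [C that] [S [NP [Det this] [AP [Adj brilliant]] [N telescope]] [VP [V laughed]]]]]]
The words 'chased that this brilliant telescope laughed' are exhaustively dominated by a single VP node (built by VP → V CP), so they form a constituent.

Yes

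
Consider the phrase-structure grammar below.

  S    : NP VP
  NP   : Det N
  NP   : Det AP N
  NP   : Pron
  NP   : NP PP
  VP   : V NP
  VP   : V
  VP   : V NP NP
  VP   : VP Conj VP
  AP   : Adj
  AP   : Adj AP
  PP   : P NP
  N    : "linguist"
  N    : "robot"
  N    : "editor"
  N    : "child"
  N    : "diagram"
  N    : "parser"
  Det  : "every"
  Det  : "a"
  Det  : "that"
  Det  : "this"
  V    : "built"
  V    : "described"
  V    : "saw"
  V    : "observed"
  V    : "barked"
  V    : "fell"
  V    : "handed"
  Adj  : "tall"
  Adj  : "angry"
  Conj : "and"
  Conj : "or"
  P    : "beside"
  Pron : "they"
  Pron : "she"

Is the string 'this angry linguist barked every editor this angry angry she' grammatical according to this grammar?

Ungrammatical

An Adj word can never sit immediately before a Pron word in any string this grammar generates, so the substring 'angry she' rules out a derivation.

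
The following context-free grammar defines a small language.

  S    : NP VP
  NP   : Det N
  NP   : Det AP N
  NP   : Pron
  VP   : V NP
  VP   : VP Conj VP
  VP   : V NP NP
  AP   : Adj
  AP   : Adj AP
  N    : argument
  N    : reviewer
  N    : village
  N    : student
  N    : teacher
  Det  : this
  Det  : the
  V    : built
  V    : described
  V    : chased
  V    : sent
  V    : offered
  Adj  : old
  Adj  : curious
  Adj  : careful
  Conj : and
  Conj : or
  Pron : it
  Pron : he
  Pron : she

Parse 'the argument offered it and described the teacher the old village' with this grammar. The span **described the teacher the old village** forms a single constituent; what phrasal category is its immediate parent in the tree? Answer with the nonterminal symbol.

VP

S
  NP
    Det: the
    N: argument
  VP
    VP
      V: offered
      NP
        Pron: it
    Conj: and
    VP
      V: described
      NP
        Det: the
        N: teacher
      NP
        Det: the
        AP
          Adj: old
        N: village
The span 'described the teacher the old village' is the VP node built by VP → V NP NP.
Its mother is the VP built by VP → VP Conj VP.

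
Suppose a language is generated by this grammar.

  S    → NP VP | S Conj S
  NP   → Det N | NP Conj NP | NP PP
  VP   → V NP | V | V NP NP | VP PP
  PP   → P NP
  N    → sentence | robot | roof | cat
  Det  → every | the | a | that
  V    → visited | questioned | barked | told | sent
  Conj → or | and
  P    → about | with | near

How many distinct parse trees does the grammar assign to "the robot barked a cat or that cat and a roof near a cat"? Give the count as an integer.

7

Two of the 7 distinct bracketings:
[S [NP [Det the] [N robot]] [VP [V barked] [NP [NP [Det a] [N cat]] [Conj or] [NP [NP [Det that] [N cat]] [Conj and] [NP [NP [Det a] [N roof]] [PP [P near] [NP [Det a] [N cat]]]]]]]]
[S [NP [Det the] [N robot]] [VP [V barked] [NP [NP [Det a] [N cat]] [Conj or] [NP [NP [NP [Det that] [N cat]] [Conj and] [NP [Det a] [N roof]]] [PP [P near] [NP [Det a] [N cat]]]]]]]
The trees differ in how a recursive rule is bracketed over the same span.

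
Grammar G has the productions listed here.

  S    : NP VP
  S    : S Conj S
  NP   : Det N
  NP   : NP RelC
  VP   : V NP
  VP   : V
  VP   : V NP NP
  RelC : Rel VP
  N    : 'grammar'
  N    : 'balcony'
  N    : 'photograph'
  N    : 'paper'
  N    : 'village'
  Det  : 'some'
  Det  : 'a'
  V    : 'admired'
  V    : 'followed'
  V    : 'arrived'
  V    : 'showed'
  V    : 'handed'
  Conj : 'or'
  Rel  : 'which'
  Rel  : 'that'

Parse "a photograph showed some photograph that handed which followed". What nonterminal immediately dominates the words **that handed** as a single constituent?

S
  NP
    Det: a
    N: photograph
  VP
    V: showed
    NP
      NP
        NP
          Det: some
          N: photograph
        RelC
          Rel: that
          VP
            V: handed
      RelC
        Rel: which
        VP
          V: followed
The span 'that handed' is the RelC node built by RelC → Rel VP.

RelC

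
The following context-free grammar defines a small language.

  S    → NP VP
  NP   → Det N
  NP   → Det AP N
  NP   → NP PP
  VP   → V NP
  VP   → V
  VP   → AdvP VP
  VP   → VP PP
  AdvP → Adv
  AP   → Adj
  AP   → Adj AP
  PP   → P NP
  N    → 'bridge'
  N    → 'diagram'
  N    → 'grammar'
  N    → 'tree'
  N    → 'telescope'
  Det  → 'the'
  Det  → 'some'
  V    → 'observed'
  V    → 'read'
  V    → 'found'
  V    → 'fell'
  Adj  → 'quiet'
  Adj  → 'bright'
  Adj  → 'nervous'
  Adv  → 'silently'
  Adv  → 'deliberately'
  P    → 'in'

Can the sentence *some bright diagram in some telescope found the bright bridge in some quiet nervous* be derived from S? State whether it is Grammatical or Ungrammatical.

Ungrammatical

For S → NP VP, every NP-prefix leaves a non-VP remainder: after 'some bright diagram' the remainder is not a VP; after 'some bright diagram in some telescope' the remainder is not a VP.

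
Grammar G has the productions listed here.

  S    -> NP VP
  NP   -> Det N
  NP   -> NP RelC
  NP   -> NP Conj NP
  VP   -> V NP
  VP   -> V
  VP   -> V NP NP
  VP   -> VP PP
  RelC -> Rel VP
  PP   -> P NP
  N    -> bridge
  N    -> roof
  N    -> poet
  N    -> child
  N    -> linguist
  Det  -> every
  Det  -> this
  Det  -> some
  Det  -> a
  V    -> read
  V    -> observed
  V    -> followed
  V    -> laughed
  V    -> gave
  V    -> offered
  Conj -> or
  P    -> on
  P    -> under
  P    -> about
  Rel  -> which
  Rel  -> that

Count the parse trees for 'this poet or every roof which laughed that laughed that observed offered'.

Two of the 4 distinct bracketings:
[S [NP [NP [NP [NP [NP [Det this] [N poet]] [Conj or] [NP [Det every] [N roof]]] [RelC [Rel which] [VP [V laughed]]]] [RelC [Rel that] [VP [V laughed]]]] [RelC [Rel that] [VP [V observed]]]] [VP [V offered]]]
[S [NP [NP [NP [NP [Det this] [N poet]] [Conj or] [NP [NP [Det every] [N roof]] [RelC [Rel which] [VP [V laughed]]]]] [RelC [Rel that] [VP [V laughed]]]] [RelC [Rel that] [VP [V observed]]]] [VP [V offered]]]
The trees differ in how a recursive rule is bracketed over the same span.

4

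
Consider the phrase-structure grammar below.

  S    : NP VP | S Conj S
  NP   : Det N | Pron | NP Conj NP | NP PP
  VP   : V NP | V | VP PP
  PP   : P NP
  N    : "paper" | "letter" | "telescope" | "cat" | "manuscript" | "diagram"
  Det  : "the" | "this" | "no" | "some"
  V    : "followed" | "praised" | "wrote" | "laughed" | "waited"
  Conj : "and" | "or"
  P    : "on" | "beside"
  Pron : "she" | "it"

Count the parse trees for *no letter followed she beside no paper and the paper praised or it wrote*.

Two of the 4 distinct bracketings:
[S [S [NP [Det no] [N letter]] [VP [V followed] [NP [NP [Pron she]] [PP [P beside] [NP [Det no] [N paper]]]]]] [Conj and] [S [S [NP [Det the] [N paper]] [VP [V praised]]] [Conj or] [S [NP [Pron it]] [VP [V wrote]]]]]
[S [S [NP [Det no] [N letter]] [VP [VP [V followed] [NP [Pron she]]] [PP [P beside] [NP [Det no] [N paper]]]]] [Conj and] [S [S [NP [Det the] [N paper]] [VP [V praised]]] [Conj or] [S [NP [Pron it]] [VP [V wrote]]]]]
The difference turns on whether NP → NP PP is used at the relevant span, versus an alternative expansion of NP.

4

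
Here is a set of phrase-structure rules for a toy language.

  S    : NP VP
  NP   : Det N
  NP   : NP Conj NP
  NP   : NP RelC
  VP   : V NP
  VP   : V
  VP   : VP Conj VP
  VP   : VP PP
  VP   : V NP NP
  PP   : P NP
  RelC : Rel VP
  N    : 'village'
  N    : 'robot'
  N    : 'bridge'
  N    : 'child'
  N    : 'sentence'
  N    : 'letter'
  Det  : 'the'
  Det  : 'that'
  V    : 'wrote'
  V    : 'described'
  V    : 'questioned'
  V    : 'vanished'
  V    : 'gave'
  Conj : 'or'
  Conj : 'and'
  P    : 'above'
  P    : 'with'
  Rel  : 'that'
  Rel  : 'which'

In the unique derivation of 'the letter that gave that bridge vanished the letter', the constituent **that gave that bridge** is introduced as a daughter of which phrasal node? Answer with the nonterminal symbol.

S
  NP
    NP
      Det: the
      N: letter
    RelC
      Rel: that
      VP
        V: gave
        NP
          Det: that
          N: bridge
  VP
    V: vanished
    NP
      Det: the
      N: letter
The span 'that gave that bridge' is the RelC node built by RelC → Rel VP.
Its mother is the NP built by NP → NP RelC.

NP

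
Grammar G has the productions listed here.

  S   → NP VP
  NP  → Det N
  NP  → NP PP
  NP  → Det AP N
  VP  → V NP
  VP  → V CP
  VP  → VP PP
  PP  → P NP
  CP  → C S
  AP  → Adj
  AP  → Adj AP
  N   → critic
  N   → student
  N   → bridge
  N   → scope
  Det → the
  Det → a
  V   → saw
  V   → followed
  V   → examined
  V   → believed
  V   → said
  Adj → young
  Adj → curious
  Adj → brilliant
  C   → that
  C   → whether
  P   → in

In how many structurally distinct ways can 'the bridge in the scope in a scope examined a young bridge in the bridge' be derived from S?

4

Two of the 4 distinct bracketings:
[S [NP [NP [Det the] [N bridge]] [PP [P in] [NP [NP [Det the] [N scope]] [PP [P in] [NP [Det a] [N scope]]]]]] [VP [V examined] [NP [NP [Det a] [AP [Adj young]] [N bridge]] [PP [P in] [NP [Det the] [N bridge]]]]]]
[S [NP [NP [Det the] [N bridge]] [PP [P in] [NP [NP [Det the] [N scope]] [PP [P in] [NP [Det a] [N scope]]]]]] [VP [VP [V examined] [NP [Det a] [AP [Adj young]] [N bridge]]] [PP [P in] [NP [Det the] [N bridge]]]]]
The difference turns on whether VP → VP PP is used at the relevant span, versus an alternative expansion of VP.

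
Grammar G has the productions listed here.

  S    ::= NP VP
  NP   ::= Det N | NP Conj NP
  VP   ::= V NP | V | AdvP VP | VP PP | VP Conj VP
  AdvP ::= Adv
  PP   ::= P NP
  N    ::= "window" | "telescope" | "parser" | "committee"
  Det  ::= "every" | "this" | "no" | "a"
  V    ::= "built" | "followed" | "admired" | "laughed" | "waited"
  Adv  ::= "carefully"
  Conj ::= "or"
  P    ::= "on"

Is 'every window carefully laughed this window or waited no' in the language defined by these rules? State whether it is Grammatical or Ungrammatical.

For S → NP VP, the only prefix that parses as NP is 'every window', but the remainder 'carefully laughed this window or waited no' is not a VP under these rules.

Ungrammatical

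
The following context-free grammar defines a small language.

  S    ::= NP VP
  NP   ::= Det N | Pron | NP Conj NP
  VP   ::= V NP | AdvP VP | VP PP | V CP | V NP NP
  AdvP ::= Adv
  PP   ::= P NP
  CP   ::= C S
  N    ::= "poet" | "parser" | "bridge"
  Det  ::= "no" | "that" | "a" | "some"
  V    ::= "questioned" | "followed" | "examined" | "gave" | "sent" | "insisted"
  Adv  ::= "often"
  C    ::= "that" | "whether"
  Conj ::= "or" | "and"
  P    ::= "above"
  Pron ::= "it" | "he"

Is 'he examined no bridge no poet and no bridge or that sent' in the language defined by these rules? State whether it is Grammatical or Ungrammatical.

Ungrammatical

A C/Det word can never sit immediately before a V word in any string this grammar generates, so the substring 'that sent' rules out a derivation.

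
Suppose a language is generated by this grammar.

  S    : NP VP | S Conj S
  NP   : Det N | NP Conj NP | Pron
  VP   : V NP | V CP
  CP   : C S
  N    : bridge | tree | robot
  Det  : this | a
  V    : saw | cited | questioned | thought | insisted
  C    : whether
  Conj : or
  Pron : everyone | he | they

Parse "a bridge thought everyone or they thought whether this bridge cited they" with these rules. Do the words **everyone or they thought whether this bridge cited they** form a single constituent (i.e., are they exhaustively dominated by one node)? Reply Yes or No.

[S [S [NP [Det a] [N bridge]] [VP [V thought] [NP [Pron everyone]]]] [Conj or] [S [NP [Pron they]] [VP [V thought] [CP [C whether] [S [NP [Det this] [N bridge]] [VP [V cited] [NP [Pron they]]]]]]]]
The smallest constituent containing 'everyone or they thought whether this bridge cited they' is the S spanning 'a bridge thought everyone or they thought whether this bridge cited they'; no single node in the tree dominates exactly the given words.

No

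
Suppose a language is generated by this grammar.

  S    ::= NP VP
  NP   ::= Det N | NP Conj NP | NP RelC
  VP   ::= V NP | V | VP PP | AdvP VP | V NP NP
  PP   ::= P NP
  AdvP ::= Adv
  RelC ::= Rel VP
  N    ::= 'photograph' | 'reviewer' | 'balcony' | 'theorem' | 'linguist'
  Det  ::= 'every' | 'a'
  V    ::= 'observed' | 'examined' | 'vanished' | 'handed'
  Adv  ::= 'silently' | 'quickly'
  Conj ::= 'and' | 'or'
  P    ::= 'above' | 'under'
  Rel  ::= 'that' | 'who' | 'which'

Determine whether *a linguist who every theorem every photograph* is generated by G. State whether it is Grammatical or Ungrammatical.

A Rel word can never sit immediately before a Det word in any string this grammar generates, so the substring 'who every' rules out a derivation.

Ungrammatical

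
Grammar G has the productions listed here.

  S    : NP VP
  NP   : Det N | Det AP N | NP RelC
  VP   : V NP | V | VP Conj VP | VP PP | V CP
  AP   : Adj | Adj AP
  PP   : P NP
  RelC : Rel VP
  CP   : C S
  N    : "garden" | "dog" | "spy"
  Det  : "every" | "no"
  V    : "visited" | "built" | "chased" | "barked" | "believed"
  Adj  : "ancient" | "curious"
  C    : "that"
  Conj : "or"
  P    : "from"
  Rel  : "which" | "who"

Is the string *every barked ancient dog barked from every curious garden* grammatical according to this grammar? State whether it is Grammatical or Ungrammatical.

A Det word can never sit immediately before a V word in any string this grammar generates, so the substring 'every barked' rules out a derivation.

Ungrammatical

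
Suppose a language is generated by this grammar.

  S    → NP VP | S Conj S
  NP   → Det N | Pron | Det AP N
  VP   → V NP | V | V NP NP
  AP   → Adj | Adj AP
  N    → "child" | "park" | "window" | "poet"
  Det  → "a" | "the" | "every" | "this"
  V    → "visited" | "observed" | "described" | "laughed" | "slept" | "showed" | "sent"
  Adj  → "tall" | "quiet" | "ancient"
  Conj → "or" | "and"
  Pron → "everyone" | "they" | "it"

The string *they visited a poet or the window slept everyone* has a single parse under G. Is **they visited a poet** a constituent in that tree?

[S [S [NP [Pron they]] [VP [V visited] [NP [Det a] [N poet]]]] [Conj or] [S [NP [Det the] [N window]] [VP [V slept] [NP [Pron everyone]]]]]
The words 'they visited a poet' are exhaustively dominated by a single S node (built by S → NP VP), so they form a constituent.

Yes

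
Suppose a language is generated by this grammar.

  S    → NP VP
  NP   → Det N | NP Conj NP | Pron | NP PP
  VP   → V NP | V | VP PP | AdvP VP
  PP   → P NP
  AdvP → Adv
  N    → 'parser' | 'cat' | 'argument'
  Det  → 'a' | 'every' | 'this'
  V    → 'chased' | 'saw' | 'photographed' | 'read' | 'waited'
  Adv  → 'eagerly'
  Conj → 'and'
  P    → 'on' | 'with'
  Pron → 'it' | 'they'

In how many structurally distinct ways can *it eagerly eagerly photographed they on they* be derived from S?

Two of the 4 distinct bracketings:
[S [NP [Pron it]] [VP [VP [AdvP [Adv eagerly]] [VP [AdvP [Adv eagerly]] [VP [V photographed] [NP [Pron they]]]]] [PP [P on] [NP [Pron they]]]]]
[S [NP [Pron it]] [VP [AdvP [Adv eagerly]] [VP [VP [AdvP [Adv eagerly]] [VP [V photographed] [NP [Pron they]]]] [PP [P on] [NP [Pron they]]]]]]
The trees differ in how a recursive rule is bracketed over the same span.

4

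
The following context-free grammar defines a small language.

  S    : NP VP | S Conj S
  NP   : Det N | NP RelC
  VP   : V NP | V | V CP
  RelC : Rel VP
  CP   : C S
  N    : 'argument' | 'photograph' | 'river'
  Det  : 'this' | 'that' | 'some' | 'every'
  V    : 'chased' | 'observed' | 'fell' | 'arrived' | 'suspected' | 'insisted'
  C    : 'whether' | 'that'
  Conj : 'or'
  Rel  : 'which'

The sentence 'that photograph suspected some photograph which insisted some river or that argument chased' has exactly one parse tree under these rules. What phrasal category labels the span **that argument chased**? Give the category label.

S
  S
    NP
      Det: that
      N: photograph
    VP
      V: suspected
      NP
        NP
          Det: some
          N: photograph
        RelC
          Rel: which
          VP
            V: insisted
            NP
              Det: some
              N: river
  Conj: or
  S
    NP
      Det: that
      N: argument
    VP
      V: chased
The span 'that argument chased' is the S node built by S → NP VP.

S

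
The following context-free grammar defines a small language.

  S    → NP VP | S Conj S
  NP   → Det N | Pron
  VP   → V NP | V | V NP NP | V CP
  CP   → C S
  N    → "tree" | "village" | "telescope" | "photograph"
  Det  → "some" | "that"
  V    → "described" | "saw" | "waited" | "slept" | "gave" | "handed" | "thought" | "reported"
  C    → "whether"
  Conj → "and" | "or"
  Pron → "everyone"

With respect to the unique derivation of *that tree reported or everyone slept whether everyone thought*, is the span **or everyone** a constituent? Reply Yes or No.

[S [S [NP [Det that] [N tree]] [VP [V reported]]] [Conj or] [S [NP [Pron everyone]] [VP [V slept] [CP [C whether] [S [NP [Pron everyone]] [VP [V thought]]]]]]]
The smallest constituent containing 'or everyone' is the S spanning 'that tree reported or everyone slept whether everyone thought'; no single node in the tree dominates exactly the given words.

No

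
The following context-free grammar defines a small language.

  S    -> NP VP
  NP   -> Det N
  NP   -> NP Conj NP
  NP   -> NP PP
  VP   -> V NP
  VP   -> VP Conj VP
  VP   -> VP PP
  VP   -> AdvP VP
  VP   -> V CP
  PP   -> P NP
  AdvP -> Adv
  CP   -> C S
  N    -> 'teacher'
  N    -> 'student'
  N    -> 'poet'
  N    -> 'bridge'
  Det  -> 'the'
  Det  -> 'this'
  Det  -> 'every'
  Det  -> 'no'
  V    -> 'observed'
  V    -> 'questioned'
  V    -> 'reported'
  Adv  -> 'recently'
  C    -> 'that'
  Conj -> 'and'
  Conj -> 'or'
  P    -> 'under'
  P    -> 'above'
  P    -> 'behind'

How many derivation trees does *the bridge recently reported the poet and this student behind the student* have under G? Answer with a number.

4

Two of the 4 distinct bracketings:
[S [NP [Det the] [N bridge]] [VP [VP [AdvP [Adv recently]] [VP [V reported] [NP [NP [Det the] [N poet]] [Conj and] [NP [Det this] [N student]]]]] [PP [P behind] [NP [Det the] [N student]]]]]
[S [NP [Det the] [N bridge]] [VP [AdvP [Adv recently]] [VP [V reported] [NP [NP [Det the] [N poet]] [Conj and] [NP [NP [Det this] [N student]] [PP [P behind] [NP [Det the] [N student]]]]]]]]
The difference turns on whether NP → NP PP is used at the relevant span, versus an alternative expansion of NP.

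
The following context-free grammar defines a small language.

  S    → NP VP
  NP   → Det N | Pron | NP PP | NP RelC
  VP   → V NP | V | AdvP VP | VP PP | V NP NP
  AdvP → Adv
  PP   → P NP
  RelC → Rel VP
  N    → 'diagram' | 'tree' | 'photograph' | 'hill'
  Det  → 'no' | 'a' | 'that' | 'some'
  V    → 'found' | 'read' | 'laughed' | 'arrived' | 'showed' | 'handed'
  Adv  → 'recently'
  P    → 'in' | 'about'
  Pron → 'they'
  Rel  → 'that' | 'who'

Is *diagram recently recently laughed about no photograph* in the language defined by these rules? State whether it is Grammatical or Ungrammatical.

For S → NP VP, no prefix of the string parses as an NP.

Ungrammatical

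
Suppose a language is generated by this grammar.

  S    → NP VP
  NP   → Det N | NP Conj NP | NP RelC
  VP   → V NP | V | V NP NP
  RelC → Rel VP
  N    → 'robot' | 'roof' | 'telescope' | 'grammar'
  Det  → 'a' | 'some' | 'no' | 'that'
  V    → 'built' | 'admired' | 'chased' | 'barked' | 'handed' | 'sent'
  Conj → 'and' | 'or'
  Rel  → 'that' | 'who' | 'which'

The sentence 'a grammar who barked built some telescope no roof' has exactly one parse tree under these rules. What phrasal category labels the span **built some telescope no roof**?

VP

S
  NP
    NP
      Det: a
      N: grammar
    RelC
      Rel: who
      VP
        V: barked
  VP
    V: built
    NP
      Det: some
      N: telescope
    NP
      Det: no
      N: roof
The span 'built some telescope no roof' is the VP node built by VP → V NP NP.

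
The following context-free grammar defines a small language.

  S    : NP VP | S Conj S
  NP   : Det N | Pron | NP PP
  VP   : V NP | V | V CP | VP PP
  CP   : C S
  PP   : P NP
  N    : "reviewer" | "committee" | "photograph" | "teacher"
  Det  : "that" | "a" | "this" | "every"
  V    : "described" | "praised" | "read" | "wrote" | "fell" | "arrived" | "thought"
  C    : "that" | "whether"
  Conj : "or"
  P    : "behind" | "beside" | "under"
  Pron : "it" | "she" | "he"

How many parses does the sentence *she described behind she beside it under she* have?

5

Two of the 5 distinct bracketings:
[S [NP [Pron she]] [VP [VP [V described]] [PP [P behind] [NP [NP [Pron she]] [PP [P beside] [NP [NP [Pron it]] [PP [P under] [NP [Pron she]]]]]]]]]
[S [NP [Pron she]] [VP [VP [V described]] [PP [P behind] [NP [NP [NP [Pron she]] [PP [P beside] [NP [Pron it]]]] [PP [P under] [NP [Pron she]]]]]]]
The trees differ in how a recursive rule is bracketed over the same span.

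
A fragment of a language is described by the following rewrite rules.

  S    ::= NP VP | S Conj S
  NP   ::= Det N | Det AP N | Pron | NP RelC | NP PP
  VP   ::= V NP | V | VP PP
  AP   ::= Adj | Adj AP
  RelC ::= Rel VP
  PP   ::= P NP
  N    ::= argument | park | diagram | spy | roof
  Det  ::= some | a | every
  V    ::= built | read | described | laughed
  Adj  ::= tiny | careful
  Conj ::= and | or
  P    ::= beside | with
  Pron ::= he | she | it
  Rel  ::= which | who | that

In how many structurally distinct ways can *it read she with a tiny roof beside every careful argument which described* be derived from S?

9

Two of the 9 distinct bracketings:
[S [NP [Pron it]] [VP [V read] [NP [NP [NP [Pron she]] [PP [P with] [NP [NP [Det a] [AP [Adj tiny]] [N roof]] [PP [P beside] [NP [Det every] [AP [Adj careful]] [N argument]]]]]] [RelC [Rel which] [VP [V described]]]]]]
[S [NP [Pron it]] [VP [V read] [NP [NP [NP [NP [Pron she]] [PP [P with] [NP [Det a] [AP [Adj tiny]] [N roof]]]] [PP [P beside] [NP [Det every] [AP [Adj careful]] [N argument]]]] [RelC [Rel which] [VP [V described]]]]]]
The trees differ in how a recursive rule is bracketed over the same span.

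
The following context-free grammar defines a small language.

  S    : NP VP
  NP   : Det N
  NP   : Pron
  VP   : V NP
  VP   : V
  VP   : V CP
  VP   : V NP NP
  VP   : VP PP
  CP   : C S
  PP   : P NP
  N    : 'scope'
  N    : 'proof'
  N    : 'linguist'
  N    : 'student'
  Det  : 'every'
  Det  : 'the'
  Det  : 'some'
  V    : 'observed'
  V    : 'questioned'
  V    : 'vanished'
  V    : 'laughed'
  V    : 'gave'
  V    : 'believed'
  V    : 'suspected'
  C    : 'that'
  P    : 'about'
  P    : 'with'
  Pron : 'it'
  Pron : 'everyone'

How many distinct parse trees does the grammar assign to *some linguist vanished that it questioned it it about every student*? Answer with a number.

The two bracketings:
[S [NP [Det some] [N linguist]] [VP [V vanished] [CP [C that] [S [NP [Pron it]] [VP [VP [V questioned] [NP [Pron it]] [NP [Pron it]]] [PP [P about] [NP [Det every] [N student]]]]]]]]
[S [NP [Det some] [N linguist]] [VP [VP [V vanished] [CP [C that] [S [NP [Pron it]] [VP [V questioned] [NP [Pron it]] [NP [Pron it]]]]]] [PP [P about] [NP [Det every] [N student]]]]]
The trees differ in how a recursive rule is bracketed over the same span.

2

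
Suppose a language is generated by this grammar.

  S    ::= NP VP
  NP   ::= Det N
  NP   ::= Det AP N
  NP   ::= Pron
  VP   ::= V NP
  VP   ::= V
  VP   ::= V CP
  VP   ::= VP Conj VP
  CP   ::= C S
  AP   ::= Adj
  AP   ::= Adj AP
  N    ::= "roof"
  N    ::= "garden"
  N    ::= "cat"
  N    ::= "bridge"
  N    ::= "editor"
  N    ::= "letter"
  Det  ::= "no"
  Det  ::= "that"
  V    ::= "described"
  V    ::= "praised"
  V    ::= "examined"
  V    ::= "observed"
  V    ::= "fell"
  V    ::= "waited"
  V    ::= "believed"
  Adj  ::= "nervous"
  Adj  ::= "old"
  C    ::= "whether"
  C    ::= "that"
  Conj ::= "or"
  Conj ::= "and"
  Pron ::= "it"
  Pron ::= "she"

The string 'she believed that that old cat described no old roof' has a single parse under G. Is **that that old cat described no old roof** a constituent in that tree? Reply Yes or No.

[S [NP [Pron she]] [VP [V believed] [CP [C that] [S [NP [Det that] [AP [Adj old]] [N cat]] [VP [V described] [NP [Det no] [AP [Adj old]] [N roof]]]]]]]
The words 'that that old cat described no old roof' are exhaustively dominated by a single CP node (built by CP → C S), so they form a constituent.

Yes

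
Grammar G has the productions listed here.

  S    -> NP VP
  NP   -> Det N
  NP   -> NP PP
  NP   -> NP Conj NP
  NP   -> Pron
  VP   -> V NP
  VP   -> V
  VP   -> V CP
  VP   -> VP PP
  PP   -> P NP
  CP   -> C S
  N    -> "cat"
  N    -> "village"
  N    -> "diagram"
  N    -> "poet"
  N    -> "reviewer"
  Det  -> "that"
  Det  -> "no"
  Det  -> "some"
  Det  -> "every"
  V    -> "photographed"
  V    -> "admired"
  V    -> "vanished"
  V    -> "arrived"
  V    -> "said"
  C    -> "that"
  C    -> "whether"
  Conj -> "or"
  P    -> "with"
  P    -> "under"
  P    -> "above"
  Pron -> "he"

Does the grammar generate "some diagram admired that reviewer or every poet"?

[S [NP [Det some] [N diagram]] [VP [V admired] [NP [NP [Det that] [N reviewer]] [Conj or] [NP [Det every] [N poet]]]]]
Every word is introduced by a lexical rule and the phrasal rules combine the resulting categories into a single S.

Grammatical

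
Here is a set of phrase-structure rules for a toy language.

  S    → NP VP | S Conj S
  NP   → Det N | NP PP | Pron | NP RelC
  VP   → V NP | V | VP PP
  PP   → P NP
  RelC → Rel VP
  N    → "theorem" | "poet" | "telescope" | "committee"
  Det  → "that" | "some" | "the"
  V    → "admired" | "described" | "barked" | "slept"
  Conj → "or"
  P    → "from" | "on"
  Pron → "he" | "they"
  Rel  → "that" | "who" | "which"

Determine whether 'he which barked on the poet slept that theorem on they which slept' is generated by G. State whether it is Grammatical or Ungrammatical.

Grammatical

S
  NP
    NP
      NP
        Pron: he
      RelC
        Rel: which
        VP
          V: barked
    PP
      P: on
      NP
        Det: the
        N: poet
  VP
    V: slept
    NP
      NP
        Det: that
        N: theorem
      PP
        P: on
        NP
          NP
            Pron: they
          RelC
            Rel: which
            VP
              V: slept
Every word is introduced by a lexical rule and the phrasal rules combine the resulting categories into a single S.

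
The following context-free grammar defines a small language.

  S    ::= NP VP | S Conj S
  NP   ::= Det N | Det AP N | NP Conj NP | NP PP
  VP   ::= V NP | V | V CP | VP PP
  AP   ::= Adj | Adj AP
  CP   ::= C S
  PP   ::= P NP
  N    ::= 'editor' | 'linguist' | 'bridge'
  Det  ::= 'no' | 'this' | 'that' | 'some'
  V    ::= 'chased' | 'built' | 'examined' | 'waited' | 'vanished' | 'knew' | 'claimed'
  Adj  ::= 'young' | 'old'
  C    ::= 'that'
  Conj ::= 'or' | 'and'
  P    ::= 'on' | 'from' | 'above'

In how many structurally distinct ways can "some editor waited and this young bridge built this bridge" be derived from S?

[S [S [NP [Det some] [N editor]] [VP [V waited]]] [Conj and] [S [NP [Det this] [AP [Adj young]] [N bridge]] [VP [V built] [NP [Det this] [N bridge]]]]]
No rule offers an alternative attachment or grouping for any span, so this is the only derivation.

1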